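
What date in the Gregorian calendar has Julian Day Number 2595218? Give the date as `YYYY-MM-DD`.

2393-05-13

JDN 2451545 is 1 Jan 2000; 2595218 is +143673 days from there.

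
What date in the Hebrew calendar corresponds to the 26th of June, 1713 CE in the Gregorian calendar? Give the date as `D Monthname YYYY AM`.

2 Tammuz 5473 AM

Both dates share Julian Day Number 2346897; in the Hebrew calendar that is 2 Tammuz 5473 AM.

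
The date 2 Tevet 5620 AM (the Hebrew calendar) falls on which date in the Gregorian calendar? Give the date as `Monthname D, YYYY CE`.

December 28, 1859 CE

Julian Day Number of the source date = 2400407.
Converting JDN 2400407 to the Gregorian calendar gives 28 December 1859 CE.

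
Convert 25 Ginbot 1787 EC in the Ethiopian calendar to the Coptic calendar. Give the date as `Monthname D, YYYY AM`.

Pashons 25, 1511 AM

Both dates share Julian Day Number 2376821; in the Coptic calendar that is 25 Pashons 1511 AM.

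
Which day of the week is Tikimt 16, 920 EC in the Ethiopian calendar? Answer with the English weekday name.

Sunday

In the proleptic Gregorian calendar this is 19 October 927 (JDN 2059931).
2059931 ≡ 6 (mod 7); counting from Monday = 0 gives Sunday.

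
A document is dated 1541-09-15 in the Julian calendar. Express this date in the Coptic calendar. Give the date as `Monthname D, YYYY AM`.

Both dates share Julian Day Number 2284166; in the Coptic calendar that is 18 Thout 1258 AM.

Thout 18, 1258 AM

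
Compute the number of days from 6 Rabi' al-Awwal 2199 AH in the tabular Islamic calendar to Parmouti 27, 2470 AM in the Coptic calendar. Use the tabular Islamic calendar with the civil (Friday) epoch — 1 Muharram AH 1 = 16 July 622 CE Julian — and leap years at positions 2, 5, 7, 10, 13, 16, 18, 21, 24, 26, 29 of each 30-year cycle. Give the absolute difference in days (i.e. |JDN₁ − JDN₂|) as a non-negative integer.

334

First date → JDN 2727402; second date → JDN 2727068.
The interval is |2727402 − 2727068| = 334 days.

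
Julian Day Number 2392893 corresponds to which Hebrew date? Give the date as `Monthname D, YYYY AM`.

Sivan 20, 5599 AM

JDN 2392893 is 2 June 1839 in the Gregorian calendar.
In the Hebrew calendar that day is Sivan 20, 5599 AM.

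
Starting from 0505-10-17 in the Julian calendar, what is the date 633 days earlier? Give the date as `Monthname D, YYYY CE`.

Counting 633 days back from JDN 1905799 reaches JDN 1905166, which is January 23, 504 CE.

January 23, 504 CE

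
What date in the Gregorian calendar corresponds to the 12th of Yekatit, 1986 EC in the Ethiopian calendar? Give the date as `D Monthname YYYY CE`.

Both dates share Julian Day Number 2449403; in the Gregorian calendar that is 19 February 1994 CE.

19 February 1994 CE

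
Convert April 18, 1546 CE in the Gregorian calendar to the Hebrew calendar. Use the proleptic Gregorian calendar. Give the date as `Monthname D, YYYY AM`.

Iyar 6, 5306 AM

Both dates share Julian Day Number 2285832; in the Hebrew calendar that is 6 Iyar 5306 AM.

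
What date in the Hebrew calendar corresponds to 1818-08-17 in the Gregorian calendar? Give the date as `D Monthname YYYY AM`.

15 Av 5578 AM

Julian Day Number of the source date = 2385299.
Converting JDN 2385299 to the Hebrew calendar gives 15 Av 5578 AM.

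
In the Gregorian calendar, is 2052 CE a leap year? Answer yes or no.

yes

2052 is divisible by 4 and not by 100, so it is a leap year.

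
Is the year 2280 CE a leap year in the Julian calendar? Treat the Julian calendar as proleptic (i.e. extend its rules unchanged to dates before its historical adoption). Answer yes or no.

2280 mod 4 = 0, so it is a leap year in the Julian calendar.

yes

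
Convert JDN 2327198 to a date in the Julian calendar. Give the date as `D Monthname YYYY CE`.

The Gregorian equivalent of JDN 2327198 is 20 July 1659.
In the Julian calendar that day is 10 July 1659 CE.

10 July 1659 CE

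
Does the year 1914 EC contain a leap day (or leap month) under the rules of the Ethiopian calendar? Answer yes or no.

1914 mod 4 = 2; in the Ethiopian calendar a year is leap when year mod 4 = 3, so it is a common year.

no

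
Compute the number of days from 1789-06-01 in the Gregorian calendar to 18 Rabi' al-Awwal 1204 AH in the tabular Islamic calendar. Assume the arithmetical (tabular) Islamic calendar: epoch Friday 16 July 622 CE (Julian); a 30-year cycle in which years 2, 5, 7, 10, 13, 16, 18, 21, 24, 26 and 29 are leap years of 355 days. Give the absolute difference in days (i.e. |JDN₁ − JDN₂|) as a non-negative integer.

JDN of the first date = 2374631.
JDN of the second date = 2374819.
|2374819 − 2374631| = 188.

188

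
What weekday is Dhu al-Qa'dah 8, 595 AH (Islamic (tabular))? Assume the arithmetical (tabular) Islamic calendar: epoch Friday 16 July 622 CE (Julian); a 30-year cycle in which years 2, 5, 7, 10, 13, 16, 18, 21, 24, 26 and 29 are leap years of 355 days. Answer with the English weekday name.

Wednesday

Equivalently 8 September 1199 Gregorian, JDN 2159236.
Since JDN mod 7 = 2 (0 = Monday), the day is Wednesday.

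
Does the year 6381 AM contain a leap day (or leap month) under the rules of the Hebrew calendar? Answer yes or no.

Hebrew year 6381 is year 16 of its 19-year Metonic cycle; leap years are at positions 3, 6, 8, 11, 14, 17, 19, so it is a common year (12 months).

no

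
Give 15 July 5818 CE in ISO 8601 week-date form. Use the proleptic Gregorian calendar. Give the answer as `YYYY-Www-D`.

5818-W29-3

The weekday is Wednesday (ISO weekday 3).
That Wednesday belongs to ISO week 29 of ISO year 5818.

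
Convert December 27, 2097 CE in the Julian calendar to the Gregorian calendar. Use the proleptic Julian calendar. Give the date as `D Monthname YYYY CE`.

9 January 2098 CE

The Julian–Gregorian offset here is 13 days (Julian trailing).
27 December 2097 Julian + 13 days → 9 January 2098 Gregorian.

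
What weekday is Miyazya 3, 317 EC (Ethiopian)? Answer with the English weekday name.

Monday

Equivalently 30 March 325 Gregorian, JDN 1839852.
1839852 ≡ 0 (mod 7); counting from Monday = 0 gives Monday.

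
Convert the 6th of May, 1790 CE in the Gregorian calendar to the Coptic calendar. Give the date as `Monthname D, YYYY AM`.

Parmouti 30, 1506 AM

Both dates share Julian Day Number 2374970; in the Coptic calendar that is 30 Parmouti 1506 AM.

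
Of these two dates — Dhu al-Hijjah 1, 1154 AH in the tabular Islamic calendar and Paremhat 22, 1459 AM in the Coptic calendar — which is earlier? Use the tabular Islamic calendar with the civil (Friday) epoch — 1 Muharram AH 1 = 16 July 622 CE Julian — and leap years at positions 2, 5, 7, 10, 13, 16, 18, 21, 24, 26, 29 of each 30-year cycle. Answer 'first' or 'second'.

Converting both to JDN: 2357350 vs 2357765; the smaller is the first.

first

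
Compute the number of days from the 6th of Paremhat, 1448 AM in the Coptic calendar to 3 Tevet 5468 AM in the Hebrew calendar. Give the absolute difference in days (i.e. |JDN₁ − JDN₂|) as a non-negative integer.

8843

First date → JDN 2353732; second date → JDN 2344889.
The interval is |2353732 − 2344889| = 8843 days.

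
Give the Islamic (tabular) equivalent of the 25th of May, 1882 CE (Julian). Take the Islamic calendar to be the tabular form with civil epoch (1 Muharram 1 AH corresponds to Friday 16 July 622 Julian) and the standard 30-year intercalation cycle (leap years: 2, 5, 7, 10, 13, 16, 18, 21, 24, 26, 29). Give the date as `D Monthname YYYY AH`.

19 Rajab 1299 AH

The source date corresponds to 6 June 1882 in the Gregorian calendar (JDN 2408603).
That day falls on 19 Rajab 1299 AH in the tabular Islamic calendar.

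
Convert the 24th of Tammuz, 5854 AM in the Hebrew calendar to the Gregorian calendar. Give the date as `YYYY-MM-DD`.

Julian Day Number of the source date = 2486067.
Converting JDN 2486067 to the Gregorian calendar gives 8 July 2094 CE.

2094-07-08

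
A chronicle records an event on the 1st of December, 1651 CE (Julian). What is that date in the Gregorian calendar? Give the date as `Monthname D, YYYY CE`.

For dates in this range the Gregorian date is 10 days ahead of the Julian.
1 December 1651 Julian + 10 days → 11 December 1651 Gregorian.

December 11, 1651 CE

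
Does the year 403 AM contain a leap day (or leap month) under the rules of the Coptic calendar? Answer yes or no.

403 mod 4 = 3; in the Coptic calendar a year is leap when year mod 4 = 3, so it is a leap year.

yes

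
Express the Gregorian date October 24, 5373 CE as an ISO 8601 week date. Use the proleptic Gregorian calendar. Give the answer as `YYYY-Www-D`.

The weekday is Sunday (ISO weekday 7).
That Sunday belongs to ISO week 42 of ISO year 5373.

5373-W42-7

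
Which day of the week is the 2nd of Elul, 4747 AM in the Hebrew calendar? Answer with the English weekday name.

This is JDN 2081770 (4 August 987 Gregorian).
2081770 ≡ 5 (mod 7); counting from Monday = 0 gives Saturday.

Saturday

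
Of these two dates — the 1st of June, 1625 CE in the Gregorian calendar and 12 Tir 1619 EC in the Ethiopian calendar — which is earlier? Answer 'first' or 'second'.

first

Converting both to JDN: 2314731 vs 2315326; the smaller is the first.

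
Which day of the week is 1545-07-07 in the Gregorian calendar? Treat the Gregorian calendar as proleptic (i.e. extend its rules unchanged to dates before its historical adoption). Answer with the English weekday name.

2285547 ≡ 5 (mod 7); counting from Monday = 0 gives Saturday.

Saturday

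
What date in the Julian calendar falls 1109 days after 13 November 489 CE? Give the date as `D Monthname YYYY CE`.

26 November 492 CE

JDN of 13 November 489 CE = 1899982.
1899982 + 1109 = 1901091.
JDN 1901091 in the Julian calendar is 26 November 492 CE.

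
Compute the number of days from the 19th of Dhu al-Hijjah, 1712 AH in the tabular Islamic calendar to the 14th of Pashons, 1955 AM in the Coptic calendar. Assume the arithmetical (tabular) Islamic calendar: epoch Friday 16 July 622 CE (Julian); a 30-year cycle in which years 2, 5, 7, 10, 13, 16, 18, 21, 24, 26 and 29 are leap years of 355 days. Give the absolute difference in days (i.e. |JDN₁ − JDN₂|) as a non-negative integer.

First date → JDN 2555104; second date → JDN 2538981.
The interval is |2555104 − 2538981| = 16123 days.

16123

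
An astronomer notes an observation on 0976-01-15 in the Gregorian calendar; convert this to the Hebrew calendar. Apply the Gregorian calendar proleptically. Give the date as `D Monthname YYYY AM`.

6 Shevat 4736 AM

Julian Day Number of the source date = 2077551.
Converting JDN 2077551 to the Hebrew calendar gives 6 Shevat 4736 AM.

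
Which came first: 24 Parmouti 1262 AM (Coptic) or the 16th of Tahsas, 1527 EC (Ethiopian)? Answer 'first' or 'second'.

First date → JDN 2285843; second date → JDN 2281697.
JDN 2281697 < JDN 2285843, so the second date is earlier.

second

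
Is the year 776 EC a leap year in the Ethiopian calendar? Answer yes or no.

776 mod 4 = 0; in the Ethiopian calendar a year is leap when year mod 4 = 3, so it is a common year.

no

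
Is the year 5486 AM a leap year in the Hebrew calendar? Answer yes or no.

yes

Hebrew year 5486 is year 14 of its 19-year Metonic cycle; leap years are at positions 3, 6, 8, 11, 14, 17, 19, so it is a leap year (13 months).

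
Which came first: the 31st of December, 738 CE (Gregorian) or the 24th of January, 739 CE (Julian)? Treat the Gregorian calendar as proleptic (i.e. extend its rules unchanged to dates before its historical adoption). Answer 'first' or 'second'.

first

The two dates have Julian Day Numbers 1990973 and 1991001 respectively.
Since 1990973 < 1991001, the first date comes first.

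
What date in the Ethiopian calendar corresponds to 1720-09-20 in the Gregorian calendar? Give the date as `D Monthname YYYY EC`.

Julian Day Number of the source date = 2349540.
Converting JDN 2349540 to the Ethiopian calendar gives 12 Meskerem 1713 EC.

12 Meskerem 1713 EC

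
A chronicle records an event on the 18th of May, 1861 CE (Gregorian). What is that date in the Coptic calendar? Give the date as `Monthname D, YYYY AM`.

Pashons 11, 1577 AM

Both dates share Julian Day Number 2400914; in the Coptic calendar that is 11 Pashons 1577 AM.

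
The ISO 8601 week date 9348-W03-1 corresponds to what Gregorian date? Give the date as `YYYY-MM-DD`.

ISO week 1 of 9348 is the week containing the first Thursday of 9348.
Week 3, day 1 (Monday) lands on 9348-01-15.

9348-01-15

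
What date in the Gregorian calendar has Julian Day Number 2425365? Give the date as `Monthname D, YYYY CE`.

JDN 2451545 is 1 Jan 2000; 2425365 is −26180 days from there.

April 28, 1928 CE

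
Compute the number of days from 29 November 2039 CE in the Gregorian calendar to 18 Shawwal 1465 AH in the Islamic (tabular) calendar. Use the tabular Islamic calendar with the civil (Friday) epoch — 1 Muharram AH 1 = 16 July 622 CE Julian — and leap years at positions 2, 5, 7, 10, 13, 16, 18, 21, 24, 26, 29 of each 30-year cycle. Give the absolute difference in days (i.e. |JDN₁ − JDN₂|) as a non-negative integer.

JDN of the first date = 2466122.
JDN of the second date = 2467516.
|2467516 − 2466122| = 1394.

1394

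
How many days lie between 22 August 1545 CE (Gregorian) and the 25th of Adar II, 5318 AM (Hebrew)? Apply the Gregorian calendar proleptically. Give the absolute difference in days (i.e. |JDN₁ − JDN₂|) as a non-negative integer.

4598

JDN of the first date = 2285593.
JDN of the second date = 2290191.
|2290191 − 2285593| = 4598.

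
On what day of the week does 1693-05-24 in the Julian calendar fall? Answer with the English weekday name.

Wednesday

This is JDN 2339570 (3 June 1693 Gregorian).
2339570 ≡ 2 (mod 7); counting from Monday = 0 gives Wednesday.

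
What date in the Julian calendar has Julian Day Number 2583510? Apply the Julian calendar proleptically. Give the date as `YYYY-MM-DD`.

The Gregorian equivalent of JDN 2583510 is 23 April 2361.
In the Julian calendar that day is 2361-04-07.

2361-04-07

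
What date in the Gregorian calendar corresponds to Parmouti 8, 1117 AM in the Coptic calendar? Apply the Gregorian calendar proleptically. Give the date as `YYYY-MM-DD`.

1401-04-12

Both dates share Julian Day Number 2232866; in the Gregorian calendar that is 12 April 1401 CE.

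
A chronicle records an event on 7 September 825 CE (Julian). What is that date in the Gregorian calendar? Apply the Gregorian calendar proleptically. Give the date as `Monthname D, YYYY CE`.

The Julian–Gregorian offset here is 4 days (Julian trailing).
7 September 825 Julian + 4 days → 11 September 825 Gregorian.

September 11, 825 CE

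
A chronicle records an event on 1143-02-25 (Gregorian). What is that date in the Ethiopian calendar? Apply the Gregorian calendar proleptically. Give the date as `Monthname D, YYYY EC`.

Julian Day Number of the source date = 2138587.
Converting JDN 2138587 to the Ethiopian calendar gives 24 Yekatit 1135 EC.

Yekatit 24, 1135 EC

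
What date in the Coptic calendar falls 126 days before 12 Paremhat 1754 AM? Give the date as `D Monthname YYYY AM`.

JDN of 12 Paremhat 1754 AM = 2465504.
2465504 − 126 = 2465378.
JDN 2465378 in the Coptic calendar is 6 Hathor 1754 AM.

6 Hathor 1754 AM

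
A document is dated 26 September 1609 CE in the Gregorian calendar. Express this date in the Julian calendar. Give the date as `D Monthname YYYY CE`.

For dates in this range the Gregorian date is 10 days ahead of the Julian.
26 September 1609 Gregorian − 10 days → 16 September 1609 Julian.

16 September 1609 CE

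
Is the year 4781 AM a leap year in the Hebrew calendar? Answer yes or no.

no

Hebrew year 4781 is year 12 of its 19-year Metonic cycle; leap years are at positions 3, 6, 8, 11, 14, 17, 19, so it is a common year (12 months).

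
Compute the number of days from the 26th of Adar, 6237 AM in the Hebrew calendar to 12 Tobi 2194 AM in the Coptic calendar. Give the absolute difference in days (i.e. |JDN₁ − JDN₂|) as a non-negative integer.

First date → JDN 2625837; second date → JDN 2626154.
The interval is |2625837 − 2626154| = 317 days.

317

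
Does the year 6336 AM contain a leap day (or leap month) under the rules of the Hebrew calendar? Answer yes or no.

Hebrew year 6336 is year 9 of its 19-year Metonic cycle; leap years are at positions 3, 6, 8, 11, 14, 17, 19, so it is a common year (12 months).

no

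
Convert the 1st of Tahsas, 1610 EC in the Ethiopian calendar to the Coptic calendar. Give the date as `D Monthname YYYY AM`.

Julian Day Number of the source date = 2311998.
Converting JDN 2311998 to the Coptic calendar gives 1 Koiak 1334 AM.

1 Koiak 1334 AM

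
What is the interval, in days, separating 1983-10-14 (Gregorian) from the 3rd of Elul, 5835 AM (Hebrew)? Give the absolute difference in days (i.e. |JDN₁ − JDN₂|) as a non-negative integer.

First date → JDN 2445622; second date → JDN 2479164.
The interval is |2445622 − 2479164| = 33542 days.

33542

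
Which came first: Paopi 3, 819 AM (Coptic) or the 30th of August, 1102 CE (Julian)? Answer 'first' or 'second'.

The two dates have Julian Day Numbers 2123836 and 2123805 respectively.
Since 2123805 < 2123836, the second date comes first.

second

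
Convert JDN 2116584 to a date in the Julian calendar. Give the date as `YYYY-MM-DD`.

The proleptic Gregorian equivalent of JDN 2116584 is 28 November 1082.
In the Julian calendar that day is 1082-11-22.

1082-11-22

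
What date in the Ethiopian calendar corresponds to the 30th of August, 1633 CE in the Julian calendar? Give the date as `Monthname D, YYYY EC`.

Meskerem 2, 1626 EC

Both dates share Julian Day Number 2317753; in the Ethiopian calendar that is 2 Meskerem 1626 EC.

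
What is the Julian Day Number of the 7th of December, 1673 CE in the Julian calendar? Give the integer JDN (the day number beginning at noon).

Equivalently 17 December 1673 (Gregorian).
JDN 2400001 is 17 November 1858 CE (Gregorian), MJD 0; the target day is −67539 days from there, so JDN = 2332462.

2332462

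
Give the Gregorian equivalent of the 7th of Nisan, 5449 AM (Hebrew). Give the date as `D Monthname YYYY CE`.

Both dates share Julian Day Number 2338042; in the Gregorian calendar that is 28 March 1689 CE.

28 March 1689 CE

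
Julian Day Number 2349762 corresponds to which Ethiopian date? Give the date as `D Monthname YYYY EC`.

The Gregorian equivalent of JDN 2349762 is 30 April 1721.
In the Ethiopian calendar that day is 24 Miyazya 1713 EC.

24 Miyazya 1713 EC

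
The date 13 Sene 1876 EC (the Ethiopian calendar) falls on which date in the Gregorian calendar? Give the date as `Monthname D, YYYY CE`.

June 19, 1884 CE

Julian Day Number of the source date = 2409347.
Converting JDN 2409347 to the Gregorian calendar gives 19 June 1884 CE.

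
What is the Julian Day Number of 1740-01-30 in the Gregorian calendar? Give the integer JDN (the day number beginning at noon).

JDN 2400001 is 17 November 1858 CE (Gregorian), MJD 0; the target day is −43390 days from there, so JDN = 2356611.

2356611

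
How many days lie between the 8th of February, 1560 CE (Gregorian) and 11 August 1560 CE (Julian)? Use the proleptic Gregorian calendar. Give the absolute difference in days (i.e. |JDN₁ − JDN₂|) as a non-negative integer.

195

JDN of the first date = 2290876.
JDN of the second date = 2291071.
|2291071 − 2290876| = 195.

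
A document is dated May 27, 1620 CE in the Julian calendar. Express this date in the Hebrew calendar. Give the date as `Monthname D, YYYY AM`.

Sivan 5, 5380 AM

Both dates share Julian Day Number 2312910; in the Hebrew calendar that is 5 Sivan 5380 AM.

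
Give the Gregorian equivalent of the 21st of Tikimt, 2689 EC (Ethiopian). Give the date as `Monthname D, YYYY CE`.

November 5, 2696 CE

Julian Day Number of the source date = 2706063.
Converting JDN 2706063 to the Gregorian calendar gives 5 November 2696 CE.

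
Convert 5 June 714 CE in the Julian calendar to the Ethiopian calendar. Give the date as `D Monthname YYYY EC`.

11 Sene 706 EC

Julian Day Number of the source date = 1982002.
Converting JDN 1982002 to the Ethiopian calendar gives 11 Sene 706 EC.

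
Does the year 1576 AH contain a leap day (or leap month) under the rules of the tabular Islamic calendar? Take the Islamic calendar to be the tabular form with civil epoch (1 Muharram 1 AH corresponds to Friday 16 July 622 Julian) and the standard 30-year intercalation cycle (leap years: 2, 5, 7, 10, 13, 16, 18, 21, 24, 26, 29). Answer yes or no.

Year 1576 AH is year 16 of its 30-year cycle; leap positions are 2, 5, 7, 10, 13, 16, 18, 21, 24, 26, 29, so it is a leap year (355 days).

yes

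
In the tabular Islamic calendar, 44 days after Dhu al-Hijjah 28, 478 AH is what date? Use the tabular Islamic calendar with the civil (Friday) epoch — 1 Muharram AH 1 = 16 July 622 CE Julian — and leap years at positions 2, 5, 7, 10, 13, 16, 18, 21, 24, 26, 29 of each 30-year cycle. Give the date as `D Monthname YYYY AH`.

13 Safar 479 AH

Counting 44 days forward from JDN 2117825 reaches JDN 2117869, which is 13 Safar 479 AH.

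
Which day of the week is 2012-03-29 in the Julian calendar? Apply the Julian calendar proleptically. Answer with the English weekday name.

This is JDN 2456029 (11 April 2012 Gregorian).
Since JDN mod 7 = 2 (0 = Monday), the day is Wednesday.

Wednesday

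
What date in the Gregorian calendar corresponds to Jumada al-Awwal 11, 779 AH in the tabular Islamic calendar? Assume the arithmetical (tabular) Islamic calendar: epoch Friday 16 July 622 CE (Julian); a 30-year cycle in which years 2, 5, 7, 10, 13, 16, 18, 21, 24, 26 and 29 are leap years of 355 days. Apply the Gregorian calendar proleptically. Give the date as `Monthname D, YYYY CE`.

Julian Day Number of the source date = 2224265.
Converting JDN 2224265 to the Gregorian calendar gives 23 September 1377 CE.

September 23, 1377 CE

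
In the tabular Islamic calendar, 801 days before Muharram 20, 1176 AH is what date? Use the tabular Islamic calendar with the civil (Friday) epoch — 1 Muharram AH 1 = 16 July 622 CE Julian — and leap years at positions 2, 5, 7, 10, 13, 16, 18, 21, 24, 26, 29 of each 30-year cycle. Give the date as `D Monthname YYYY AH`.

The starting date is JDN 2364840; 2364840 − 801 = 2364039.
JDN 2364039 corresponds to 16 Shawwal 1173 AH.

16 Shawwal 1173 AH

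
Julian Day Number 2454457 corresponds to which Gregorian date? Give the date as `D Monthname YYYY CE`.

22 December 2007 CE

JDN 2451545 is 1 Jan 2000; 2454457 is +2912 days from there.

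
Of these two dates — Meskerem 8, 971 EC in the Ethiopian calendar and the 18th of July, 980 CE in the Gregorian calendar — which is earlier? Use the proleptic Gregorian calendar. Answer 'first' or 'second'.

first

Converting both to JDN: 2078520 vs 2079197; the smaller is the first.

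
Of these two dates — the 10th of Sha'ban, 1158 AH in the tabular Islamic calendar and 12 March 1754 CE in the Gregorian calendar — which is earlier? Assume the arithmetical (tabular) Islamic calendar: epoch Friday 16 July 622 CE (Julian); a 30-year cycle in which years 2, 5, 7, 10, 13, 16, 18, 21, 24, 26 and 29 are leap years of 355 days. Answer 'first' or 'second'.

The two dates have Julian Day Numbers 2358658 and 2361766 respectively.
Since 2358658 < 2361766, the first date comes first.

first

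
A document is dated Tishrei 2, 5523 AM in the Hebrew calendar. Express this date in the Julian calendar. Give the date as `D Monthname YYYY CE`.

Both dates share Julian Day Number 2364879; in the Julian calendar that is 8 September 1762 CE.

8 September 1762 CE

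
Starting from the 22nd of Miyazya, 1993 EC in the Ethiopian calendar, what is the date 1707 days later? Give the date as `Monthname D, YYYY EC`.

Tahsas 23, 1998 EC

The starting date is JDN 2452030; 2452030 + 1707 = 2453737.
JDN 2453737 corresponds to Tahsas 23, 1998 EC.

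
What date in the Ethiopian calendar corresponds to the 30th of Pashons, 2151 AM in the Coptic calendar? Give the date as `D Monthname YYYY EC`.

Both dates share Julian Day Number 2610586; in the Ethiopian calendar that is 30 Ginbot 2427 EC.

30 Ginbot 2427 EC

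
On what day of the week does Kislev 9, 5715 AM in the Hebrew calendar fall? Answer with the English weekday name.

In the Gregorian calendar this is 4 December 1954 (JDN 2435081).
Since JDN mod 7 = 5 (0 = Monday), the day is Saturday.

Saturday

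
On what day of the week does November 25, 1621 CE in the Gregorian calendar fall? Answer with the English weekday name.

JDN 2313447 mod 7 = 3, and JDN 0 was a Monday, so this is a Thursday.

Thursday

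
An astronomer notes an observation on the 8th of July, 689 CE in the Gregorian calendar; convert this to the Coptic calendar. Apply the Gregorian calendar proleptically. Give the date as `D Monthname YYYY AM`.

Julian Day Number of the source date = 1972901.
Converting JDN 1972901 to the Coptic calendar gives 11 Epip 405 AM.

11 Epip 405 AM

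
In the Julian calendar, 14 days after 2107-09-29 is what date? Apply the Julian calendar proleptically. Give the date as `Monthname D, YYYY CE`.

October 13, 2107 CE

Counting 14 days forward from JDN 2490911 reaches JDN 2490925, which is October 13, 2107 CE.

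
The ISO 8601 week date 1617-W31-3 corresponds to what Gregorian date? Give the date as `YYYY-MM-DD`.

ISO week 1 of 1617 is the week containing the first Thursday of 1617.
Week 31, day 3 (Wednesday) lands on 1617-08-02.

1617-08-02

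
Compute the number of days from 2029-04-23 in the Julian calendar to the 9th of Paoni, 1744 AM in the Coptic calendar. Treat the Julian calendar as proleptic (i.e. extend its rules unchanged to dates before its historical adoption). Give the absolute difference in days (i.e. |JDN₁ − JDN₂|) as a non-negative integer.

First date → JDN 2462263; second date → JDN 2461939.
The interval is |2462263 − 2461939| = 324 days.

324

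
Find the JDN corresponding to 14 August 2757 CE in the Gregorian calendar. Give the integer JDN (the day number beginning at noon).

JDN 2299161 is 15 October 1582 CE (Gregorian); the target day is +429098 days from there, so JDN = 2728259.

2728259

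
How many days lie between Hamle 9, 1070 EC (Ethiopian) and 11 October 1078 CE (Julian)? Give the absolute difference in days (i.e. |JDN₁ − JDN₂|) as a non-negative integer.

JDN of the first date = 2114981.
JDN of the second date = 2115081.
|2115081 − 2114981| = 100.

100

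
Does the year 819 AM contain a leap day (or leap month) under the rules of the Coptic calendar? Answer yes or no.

yes

819 mod 4 = 3; in the Coptic calendar a year is leap when year mod 4 = 3, so it is a leap year.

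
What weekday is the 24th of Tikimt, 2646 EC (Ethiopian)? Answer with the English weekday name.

In the Gregorian calendar this is 8 November 2653 (JDN 2690360).
JDN 2690360 mod 7 = 1, and JDN 0 was a Monday, so this is a Tuesday.

Tuesday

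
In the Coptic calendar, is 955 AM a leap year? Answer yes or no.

yes

955 mod 4 = 3; in the Coptic calendar a year is leap when year mod 4 = 3, so it is a leap year.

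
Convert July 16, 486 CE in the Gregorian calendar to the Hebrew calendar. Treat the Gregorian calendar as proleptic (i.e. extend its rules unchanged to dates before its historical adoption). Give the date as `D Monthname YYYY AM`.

27 Tammuz 4246 AM

Both dates share Julian Day Number 1898765; in the Hebrew calendar that is 27 Tammuz 4246 AM.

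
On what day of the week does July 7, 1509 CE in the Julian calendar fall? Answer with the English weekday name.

Saturday

Equivalently 17 July 1509 Gregorian, JDN 2272408.
JDN 2272408 mod 7 = 5, and JDN 0 was a Monday, so this is a Saturday.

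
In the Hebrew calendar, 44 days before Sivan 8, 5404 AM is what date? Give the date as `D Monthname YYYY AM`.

23 Nisan 5404 AM

JDN of Sivan 8, 5404 AM = 2321682.
2321682 − 44 = 2321638.
JDN 2321638 in the Hebrew calendar is 23 Nisan 5404 AM.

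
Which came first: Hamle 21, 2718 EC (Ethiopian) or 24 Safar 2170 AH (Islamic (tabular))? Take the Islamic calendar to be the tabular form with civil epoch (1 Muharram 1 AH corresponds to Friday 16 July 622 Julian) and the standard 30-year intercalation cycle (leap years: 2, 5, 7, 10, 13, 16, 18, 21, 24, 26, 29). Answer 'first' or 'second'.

first

The two dates have Julian Day Numbers 2716925 and 2717114 respectively.
Since 2716925 < 2717114, the first date comes first.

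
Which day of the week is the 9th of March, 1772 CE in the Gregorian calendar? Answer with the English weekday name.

Monday

JDN 2368338 mod 7 = 0, and JDN 0 was a Monday, so this is a Monday.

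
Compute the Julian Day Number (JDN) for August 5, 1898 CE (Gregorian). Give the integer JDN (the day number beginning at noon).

2414507

JDN 2400001 is 17 November 1858 CE (Gregorian), MJD 0; the target day is +14506 days from there, so JDN = 2414507.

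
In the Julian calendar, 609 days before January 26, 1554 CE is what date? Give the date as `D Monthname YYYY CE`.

27 May 1552 CE

The starting date is JDN 2288682; 2288682 − 609 = 2288073.
JDN 2288073 corresponds to 27 May 1552 CE.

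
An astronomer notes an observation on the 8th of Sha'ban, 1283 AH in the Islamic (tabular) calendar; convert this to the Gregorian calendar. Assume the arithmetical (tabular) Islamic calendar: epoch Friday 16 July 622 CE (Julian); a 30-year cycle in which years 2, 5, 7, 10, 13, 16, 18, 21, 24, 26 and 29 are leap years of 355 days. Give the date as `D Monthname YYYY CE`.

Both dates share Julian Day Number 2402952; in the Gregorian calendar that is 16 December 1866 CE.

16 December 1866 CE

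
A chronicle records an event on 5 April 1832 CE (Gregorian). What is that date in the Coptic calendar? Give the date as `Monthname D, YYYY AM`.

Julian Day Number of the source date = 2390279.
Converting JDN 2390279 to the Coptic calendar gives 28 Paremhat 1548 AM.

Paremhat 28, 1548 AM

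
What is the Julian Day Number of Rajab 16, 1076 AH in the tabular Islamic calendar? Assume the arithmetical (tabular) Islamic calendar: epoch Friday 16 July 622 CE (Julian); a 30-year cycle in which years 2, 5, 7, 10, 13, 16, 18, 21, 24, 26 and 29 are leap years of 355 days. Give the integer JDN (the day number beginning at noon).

2329576

Equivalently 22 January 1666 (Gregorian).
JDN 2451545 is 1 January 2000 CE (Gregorian); the target day is −121969 days from there, so JDN = 2329576.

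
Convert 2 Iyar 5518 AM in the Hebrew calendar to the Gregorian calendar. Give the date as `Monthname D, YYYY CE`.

May 10, 1758 CE

Both dates share Julian Day Number 2363286; in the Gregorian calendar that is 10 May 1758 CE.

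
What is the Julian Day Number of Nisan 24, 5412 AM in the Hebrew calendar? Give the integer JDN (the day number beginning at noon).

Equivalently 2 April 1652 (Gregorian).
JDN 2400001 is 17 November 1858 CE (Gregorian), MJD 0; the target day is −75468 days from there, so JDN = 2324533.

2324533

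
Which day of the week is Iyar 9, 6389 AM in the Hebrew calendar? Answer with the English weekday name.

Friday

In the Gregorian calendar this is 24 April 2629 (JDN 2681396).
JDN 2681396 mod 7 = 4, and JDN 0 was a Monday, so this is a Friday.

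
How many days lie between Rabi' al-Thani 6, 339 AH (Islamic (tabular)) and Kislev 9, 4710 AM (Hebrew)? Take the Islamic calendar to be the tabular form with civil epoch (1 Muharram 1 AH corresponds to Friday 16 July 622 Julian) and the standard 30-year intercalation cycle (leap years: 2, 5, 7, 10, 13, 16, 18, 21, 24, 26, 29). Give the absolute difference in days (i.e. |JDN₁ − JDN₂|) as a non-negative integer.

First date → JDN 2068310; second date → JDN 2067987.
The interval is |2068310 − 2067987| = 323 days.

323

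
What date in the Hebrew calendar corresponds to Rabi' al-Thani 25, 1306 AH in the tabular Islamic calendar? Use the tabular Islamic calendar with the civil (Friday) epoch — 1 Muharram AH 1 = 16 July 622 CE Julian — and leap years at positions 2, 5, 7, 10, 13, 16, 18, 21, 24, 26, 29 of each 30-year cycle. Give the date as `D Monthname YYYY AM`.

25 Tevet 5649 AM

Both dates share Julian Day Number 2411001; in the Hebrew calendar that is 25 Tevet 5649 AM.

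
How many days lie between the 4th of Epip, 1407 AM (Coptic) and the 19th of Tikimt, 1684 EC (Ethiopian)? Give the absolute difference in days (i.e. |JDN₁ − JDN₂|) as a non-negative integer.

JDN of the first date = 2338874.
JDN of the second date = 2338985.
|2338985 − 2338874| = 111.

111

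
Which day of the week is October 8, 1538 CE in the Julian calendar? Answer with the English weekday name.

In the proleptic Gregorian calendar this is 18 October 1538 (JDN 2283093).
Since JDN mod 7 = 1 (0 = Monday), the day is Tuesday.

Tuesday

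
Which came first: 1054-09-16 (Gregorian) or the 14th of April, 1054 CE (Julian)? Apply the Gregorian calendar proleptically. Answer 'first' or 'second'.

First date → JDN 2106284; second date → JDN 2106135.
JDN 2106135 < JDN 2106284, so the second date is earlier.

second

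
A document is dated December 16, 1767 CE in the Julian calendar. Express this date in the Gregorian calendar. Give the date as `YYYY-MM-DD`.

At this point the Julian calendar is 11 days behind the Gregorian.
16 December 1767 Julian + 11 days → 27 December 1767 Gregorian.

1767-12-27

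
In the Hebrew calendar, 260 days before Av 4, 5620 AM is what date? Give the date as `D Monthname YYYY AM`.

Counting 260 days back from JDN 2400615 reaches JDN 2400355, which is 9 Cheshvan 5620 AM.

9 Cheshvan 5620 AM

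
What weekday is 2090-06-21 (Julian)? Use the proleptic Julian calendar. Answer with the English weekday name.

Tuesday

In the Gregorian calendar this is 4 July 2090 (JDN 2484602).
JDN 2484602 mod 7 = 1, and JDN 0 was a Monday, so this is a Tuesday.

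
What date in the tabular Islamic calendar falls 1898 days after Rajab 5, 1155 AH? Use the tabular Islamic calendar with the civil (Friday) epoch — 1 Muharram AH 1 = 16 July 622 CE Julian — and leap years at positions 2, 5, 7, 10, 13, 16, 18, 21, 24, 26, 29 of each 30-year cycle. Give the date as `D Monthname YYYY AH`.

13 Dhu al-Qa'dah 1160 AH

The starting date is JDN 2357560; 2357560 + 1898 = 2359458.
JDN 2359458 corresponds to 13 Dhu al-Qa'dah 1160 AH.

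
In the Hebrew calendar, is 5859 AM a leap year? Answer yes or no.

Hebrew year 5859 is year 7 of its 19-year Metonic cycle; leap years are at positions 3, 6, 8, 11, 14, 17, 19, so it is a common year (12 months).

no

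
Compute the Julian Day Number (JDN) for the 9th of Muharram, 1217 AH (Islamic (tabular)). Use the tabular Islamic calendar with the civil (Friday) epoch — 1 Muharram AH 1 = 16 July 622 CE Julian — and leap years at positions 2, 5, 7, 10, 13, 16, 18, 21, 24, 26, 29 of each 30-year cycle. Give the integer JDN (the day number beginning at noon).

2379358

In the Gregorian calendar the same day is 12 May 1802.
JDN 2400001 is 17 November 1858 CE (Gregorian), MJD 0; the target day is −20643 days from there, so JDN = 2379358.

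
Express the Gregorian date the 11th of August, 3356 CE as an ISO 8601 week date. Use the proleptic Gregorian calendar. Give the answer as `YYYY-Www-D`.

The weekday is Wednesday (ISO weekday 3).
That Wednesday belongs to ISO week 33 of ISO year 3356.

3356-W33-3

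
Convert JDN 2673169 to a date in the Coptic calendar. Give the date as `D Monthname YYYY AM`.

30 Thout 2323 AM

JDN 2673169 is 15 October 2606 in the Gregorian calendar.
In the Coptic calendar that day is 30 Thout 2323 AM.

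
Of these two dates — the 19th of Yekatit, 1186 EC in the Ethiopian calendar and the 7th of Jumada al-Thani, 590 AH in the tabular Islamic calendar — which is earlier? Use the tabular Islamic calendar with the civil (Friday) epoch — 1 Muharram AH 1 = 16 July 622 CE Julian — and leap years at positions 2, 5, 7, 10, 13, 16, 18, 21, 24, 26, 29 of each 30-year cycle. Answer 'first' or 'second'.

First date → JDN 2157210; second date → JDN 2157316.
JDN 2157210 < JDN 2157316, so the first date is earlier.

first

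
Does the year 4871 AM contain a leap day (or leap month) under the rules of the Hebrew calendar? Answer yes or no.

Hebrew year 4871 is year 7 of its 19-year Metonic cycle; leap years are at positions 3, 6, 8, 11, 14, 17, 19, so it is a common year (12 months).

no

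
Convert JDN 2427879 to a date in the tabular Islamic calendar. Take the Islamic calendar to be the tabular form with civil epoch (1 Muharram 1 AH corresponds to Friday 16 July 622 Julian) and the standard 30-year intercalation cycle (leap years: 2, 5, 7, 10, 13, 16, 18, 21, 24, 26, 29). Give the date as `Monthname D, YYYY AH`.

JDN 2427879 is 17 March 1935 in the Gregorian calendar.
In the tabular Islamic calendar that day is Dhu al-Hijjah 11, 1353 AH.

Dhu al-Hijjah 11, 1353 AH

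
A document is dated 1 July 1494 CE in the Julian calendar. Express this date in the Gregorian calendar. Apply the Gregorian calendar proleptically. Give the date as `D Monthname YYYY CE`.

10 July 1494 CE

For dates in this range the Gregorian date is 9 days ahead of the Julian.
1 July 1494 Julian + 9 days → 10 July 1494 Gregorian.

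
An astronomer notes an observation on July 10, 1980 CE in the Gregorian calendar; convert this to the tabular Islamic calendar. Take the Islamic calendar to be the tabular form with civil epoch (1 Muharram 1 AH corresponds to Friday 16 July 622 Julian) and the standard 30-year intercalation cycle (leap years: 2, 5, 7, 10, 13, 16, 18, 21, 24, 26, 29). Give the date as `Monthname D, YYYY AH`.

Sha'ban 26, 1400 AH

Julian Day Number of the source date = 2444431.
Converting JDN 2444431 to the tabular Islamic calendar gives 26 Sha'ban 1400 AH.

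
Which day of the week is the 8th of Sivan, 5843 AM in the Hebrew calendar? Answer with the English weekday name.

This is JDN 2482005 (25 May 2083 Gregorian).
2482005 ≡ 1 (mod 7); counting from Monday = 0 gives Tuesday.

Tuesday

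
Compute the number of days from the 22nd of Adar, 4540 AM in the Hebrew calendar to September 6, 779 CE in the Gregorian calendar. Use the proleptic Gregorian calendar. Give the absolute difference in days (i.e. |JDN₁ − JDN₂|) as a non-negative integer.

JDN of the first date = 2006015.
JDN of the second date = 2005832.
|2005832 − 2006015| = 183.

183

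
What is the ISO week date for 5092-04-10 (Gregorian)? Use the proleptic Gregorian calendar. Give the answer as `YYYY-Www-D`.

The weekday is Sunday (ISO weekday 7).
That Sunday belongs to ISO week 14 of ISO year 5092.

5092-W14-7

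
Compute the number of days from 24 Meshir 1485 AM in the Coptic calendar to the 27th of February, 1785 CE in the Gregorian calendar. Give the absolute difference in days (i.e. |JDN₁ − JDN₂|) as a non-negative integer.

5842

JDN of the first date = 2367234.
JDN of the second date = 2373076.
|2373076 − 2367234| = 5842.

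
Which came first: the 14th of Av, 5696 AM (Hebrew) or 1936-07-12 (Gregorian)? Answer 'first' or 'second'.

second

First date → JDN 2428383; second date → JDN 2428362.
JDN 2428362 < JDN 2428383, so the second date is earlier.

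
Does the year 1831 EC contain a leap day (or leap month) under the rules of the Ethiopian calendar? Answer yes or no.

yes

1831 mod 4 = 3; in the Ethiopian calendar a year is leap when year mod 4 = 3, so it is a leap year.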